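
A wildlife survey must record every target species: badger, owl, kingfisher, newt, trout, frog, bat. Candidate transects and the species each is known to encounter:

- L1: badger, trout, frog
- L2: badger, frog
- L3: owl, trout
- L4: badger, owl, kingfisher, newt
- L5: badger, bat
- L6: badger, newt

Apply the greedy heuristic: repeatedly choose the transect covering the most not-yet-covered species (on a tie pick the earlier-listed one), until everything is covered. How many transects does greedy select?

Pick 1: L4 covers 4 new species (badger, owl, kingfisher, newt).
Pick 2: L1 covers 2 new species (trout, frog).
Pick 3: L5 covers 1 new species (bat).
Greedy uses 3 transects.

3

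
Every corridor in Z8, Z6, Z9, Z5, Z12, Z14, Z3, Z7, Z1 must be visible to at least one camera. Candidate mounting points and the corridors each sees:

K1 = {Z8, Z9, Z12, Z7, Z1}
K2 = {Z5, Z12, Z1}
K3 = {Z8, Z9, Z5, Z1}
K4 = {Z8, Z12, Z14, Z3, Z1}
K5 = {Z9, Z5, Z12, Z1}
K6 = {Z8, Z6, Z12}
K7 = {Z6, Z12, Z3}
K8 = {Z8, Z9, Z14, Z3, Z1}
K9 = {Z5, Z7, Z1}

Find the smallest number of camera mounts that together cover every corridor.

K6, K8, K9 together cover {Z8, Z6, Z9, Z5, Z12, Z14, Z3, Z7, Z1} — every corridor.
No 2 of the 9 camera mounts cover everything (all 36 pairs fall short), so 3 is minimum.

3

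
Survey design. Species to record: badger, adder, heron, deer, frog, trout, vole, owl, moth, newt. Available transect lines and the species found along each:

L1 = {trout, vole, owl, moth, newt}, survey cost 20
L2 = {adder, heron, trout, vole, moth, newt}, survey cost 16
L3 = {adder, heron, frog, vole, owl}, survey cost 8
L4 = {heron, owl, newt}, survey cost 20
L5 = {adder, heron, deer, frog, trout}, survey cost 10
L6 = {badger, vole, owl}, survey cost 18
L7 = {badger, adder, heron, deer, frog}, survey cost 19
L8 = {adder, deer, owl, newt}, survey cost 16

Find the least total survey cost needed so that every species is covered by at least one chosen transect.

L1, L7 cover every species at survey cost 20 + 19 = 39.
Any cover uses at least 2 transects; among all covering selections none totals below 39.
Greedy by coverage-per-survey cost would pick L3, L5, L2, L6 for 52 — worse than the optimum 39.

39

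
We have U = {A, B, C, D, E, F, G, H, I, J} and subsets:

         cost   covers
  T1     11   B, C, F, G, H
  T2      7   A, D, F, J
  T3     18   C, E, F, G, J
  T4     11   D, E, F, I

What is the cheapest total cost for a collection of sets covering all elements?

T1, T2, T4 cover every element at cost 11 + 7 + 11 = 29.
Any cover uses at least 3 sets; among all covering selections none totals below 29.

29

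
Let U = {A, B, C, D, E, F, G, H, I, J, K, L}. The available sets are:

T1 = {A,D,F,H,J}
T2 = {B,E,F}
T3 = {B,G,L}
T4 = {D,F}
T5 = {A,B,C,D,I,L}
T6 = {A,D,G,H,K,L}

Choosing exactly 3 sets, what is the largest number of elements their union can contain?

Choosing T1, T5, T6 covers {A, B, C, D, F, G, H, I, J, K, L} — 11 elements.
No choice of 3 sets does better; here E is left uncovered.

11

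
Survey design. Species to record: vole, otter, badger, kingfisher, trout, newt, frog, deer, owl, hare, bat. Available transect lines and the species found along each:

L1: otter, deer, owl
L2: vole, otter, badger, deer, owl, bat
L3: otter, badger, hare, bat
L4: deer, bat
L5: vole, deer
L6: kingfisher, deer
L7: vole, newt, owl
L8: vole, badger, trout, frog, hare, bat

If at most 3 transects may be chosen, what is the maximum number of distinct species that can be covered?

10

Choosing L1, L6, L8 covers {vole, otter, badger, kingfisher, trout, frog, deer, owl, hare, bat} — 10 species.
No choice of 3 transects does better; here newt is left uncovered.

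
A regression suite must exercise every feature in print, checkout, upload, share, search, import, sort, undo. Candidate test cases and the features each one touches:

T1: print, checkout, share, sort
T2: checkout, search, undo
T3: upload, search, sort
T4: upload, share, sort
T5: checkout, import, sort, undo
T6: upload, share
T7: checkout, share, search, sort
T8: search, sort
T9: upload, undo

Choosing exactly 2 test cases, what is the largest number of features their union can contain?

Choosing T1, T2 covers {print, checkout, share, search, sort, undo} — 6 features.
No choice of 2 test cases does better; here upload, import are left uncovered.

6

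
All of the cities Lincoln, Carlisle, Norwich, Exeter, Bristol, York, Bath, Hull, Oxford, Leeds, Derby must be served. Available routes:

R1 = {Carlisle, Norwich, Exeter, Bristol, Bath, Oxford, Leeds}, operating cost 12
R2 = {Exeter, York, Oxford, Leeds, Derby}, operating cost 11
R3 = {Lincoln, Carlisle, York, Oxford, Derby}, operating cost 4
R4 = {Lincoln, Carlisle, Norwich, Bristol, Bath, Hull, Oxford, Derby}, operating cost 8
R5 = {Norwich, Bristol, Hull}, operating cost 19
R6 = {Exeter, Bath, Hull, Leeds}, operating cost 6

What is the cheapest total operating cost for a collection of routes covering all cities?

18

R3, R4, R6 cover every city at operating cost 4 + 8 + 6 = 18.
Any cover uses at least 2 routes; among all covering selections none totals below 18.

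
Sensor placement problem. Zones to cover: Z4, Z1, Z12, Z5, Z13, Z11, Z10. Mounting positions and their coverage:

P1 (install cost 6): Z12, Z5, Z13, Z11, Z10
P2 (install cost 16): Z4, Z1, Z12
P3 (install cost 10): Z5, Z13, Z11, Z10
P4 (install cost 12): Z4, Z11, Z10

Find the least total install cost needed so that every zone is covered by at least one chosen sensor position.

22

P1, P2 cover every zone at install cost 6 + 16 = 22.
Any cover uses at least 2 sensor positions; among all covering selections none totals below 22.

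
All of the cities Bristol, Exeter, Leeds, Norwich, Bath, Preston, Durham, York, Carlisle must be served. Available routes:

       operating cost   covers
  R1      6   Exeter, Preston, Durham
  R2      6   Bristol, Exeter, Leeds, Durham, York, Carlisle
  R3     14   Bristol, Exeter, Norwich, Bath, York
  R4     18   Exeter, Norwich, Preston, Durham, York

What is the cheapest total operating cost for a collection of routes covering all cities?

26

R1, R2, R3 cover every city at operating cost 6 + 6 + 14 = 26.
Any cover uses at least 3 routes; among all covering selections none totals below 26.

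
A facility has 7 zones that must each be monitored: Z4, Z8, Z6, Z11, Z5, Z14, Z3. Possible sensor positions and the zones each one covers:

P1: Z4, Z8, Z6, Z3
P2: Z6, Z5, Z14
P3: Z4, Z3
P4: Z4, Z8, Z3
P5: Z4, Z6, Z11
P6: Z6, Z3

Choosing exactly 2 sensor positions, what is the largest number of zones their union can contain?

Choosing P1, P2 covers {Z4, Z8, Z6, Z5, Z14, Z3} — 6 zones.
No choice of 2 sensor positions does better; here Z11 is left uncovered.

6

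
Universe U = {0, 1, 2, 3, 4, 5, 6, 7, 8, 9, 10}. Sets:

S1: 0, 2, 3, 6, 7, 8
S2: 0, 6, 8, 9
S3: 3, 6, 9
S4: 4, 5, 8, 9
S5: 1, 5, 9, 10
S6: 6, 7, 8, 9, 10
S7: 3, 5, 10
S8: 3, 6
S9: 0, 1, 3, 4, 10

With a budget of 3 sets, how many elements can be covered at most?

11

Choosing S1, S4, S5 covers {0, 1, 2, 3, 4, 5, 6, 7, 8, 9, 10} — 11 elements.
That is all 11 elements.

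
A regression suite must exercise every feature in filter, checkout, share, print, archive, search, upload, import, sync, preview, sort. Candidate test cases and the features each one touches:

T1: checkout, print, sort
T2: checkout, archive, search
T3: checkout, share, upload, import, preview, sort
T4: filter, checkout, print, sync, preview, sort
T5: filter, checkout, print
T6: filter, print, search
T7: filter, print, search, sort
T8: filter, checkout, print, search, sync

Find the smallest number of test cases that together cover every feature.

3

T2, T3, T4 together cover {filter, checkout, share, print, archive, search, upload, import, sync, preview, sort} — every feature.
No 2 of the 8 test cases cover everything (all 28 pairs fall short), so 3 is minimum.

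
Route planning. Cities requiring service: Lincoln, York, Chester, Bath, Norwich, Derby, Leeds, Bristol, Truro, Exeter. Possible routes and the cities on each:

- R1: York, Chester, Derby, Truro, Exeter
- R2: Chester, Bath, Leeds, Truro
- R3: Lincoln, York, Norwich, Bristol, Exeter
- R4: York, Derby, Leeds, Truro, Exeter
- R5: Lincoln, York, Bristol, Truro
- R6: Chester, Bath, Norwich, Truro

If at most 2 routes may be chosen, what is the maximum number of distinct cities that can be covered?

9

Choosing R2, R3 covers {Lincoln, York, Chester, Bath, Norwich, Leeds, Bristol, Truro, Exeter} — 9 cities.
No choice of 2 routes does better; here Derby is left uncovered.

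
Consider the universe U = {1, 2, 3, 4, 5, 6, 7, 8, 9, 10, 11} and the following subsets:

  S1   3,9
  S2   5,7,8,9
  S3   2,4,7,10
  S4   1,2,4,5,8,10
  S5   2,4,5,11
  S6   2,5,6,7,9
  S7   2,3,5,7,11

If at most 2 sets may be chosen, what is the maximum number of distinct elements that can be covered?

Choosing S4, S6 covers {1, 2, 4, 5, 6, 7, 8, 9, 10} — 9 elements.
No choice of 2 sets does better; here 3, 11 are left uncovered.

9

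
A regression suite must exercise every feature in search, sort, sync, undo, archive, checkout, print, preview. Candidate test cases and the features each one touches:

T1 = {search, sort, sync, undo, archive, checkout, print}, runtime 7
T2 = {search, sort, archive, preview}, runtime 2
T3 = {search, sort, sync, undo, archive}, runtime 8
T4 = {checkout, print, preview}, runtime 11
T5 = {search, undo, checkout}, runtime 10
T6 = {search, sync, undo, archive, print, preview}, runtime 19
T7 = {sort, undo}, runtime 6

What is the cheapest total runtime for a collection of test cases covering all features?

9

T1, T2 cover every feature at runtime 7 + 2 = 9.
Any cover uses at least 2 test cases; among all covering selections none totals below 9.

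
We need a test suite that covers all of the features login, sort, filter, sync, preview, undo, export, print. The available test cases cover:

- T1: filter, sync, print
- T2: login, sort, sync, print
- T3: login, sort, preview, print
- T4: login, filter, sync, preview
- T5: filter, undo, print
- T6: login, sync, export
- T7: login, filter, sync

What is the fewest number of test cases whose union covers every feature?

T3, T5, T6 together cover {login, sort, filter, sync, preview, undo, export, print} — every feature.
No 2 of the 7 test cases cover everything (all 21 pairs fall short), so 3 is minimum.
Greedy (largest uncovered first) would take T2, T4, T5, T6 — 4 test cases — but 3 suffice.

3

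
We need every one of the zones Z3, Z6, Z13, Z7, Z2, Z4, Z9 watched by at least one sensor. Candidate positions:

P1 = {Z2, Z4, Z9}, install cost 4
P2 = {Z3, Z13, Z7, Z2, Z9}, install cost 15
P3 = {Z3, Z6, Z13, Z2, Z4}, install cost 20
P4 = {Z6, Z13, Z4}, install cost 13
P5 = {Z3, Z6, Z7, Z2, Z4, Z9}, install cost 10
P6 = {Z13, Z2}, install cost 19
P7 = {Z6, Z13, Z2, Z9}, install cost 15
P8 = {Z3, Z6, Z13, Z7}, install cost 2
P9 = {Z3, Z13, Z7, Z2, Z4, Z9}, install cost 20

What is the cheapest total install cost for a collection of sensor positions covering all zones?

6

P1, P8 cover every zone at install cost 4 + 2 = 6.
Any cover uses at least 2 sensor positions; among all covering selections none totals below 6.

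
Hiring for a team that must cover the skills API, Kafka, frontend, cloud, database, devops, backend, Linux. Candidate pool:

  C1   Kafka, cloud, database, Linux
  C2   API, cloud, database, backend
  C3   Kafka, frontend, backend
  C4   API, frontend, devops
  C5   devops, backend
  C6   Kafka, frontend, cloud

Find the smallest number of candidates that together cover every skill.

C1, C2, C4 together cover {API, Kafka, frontend, cloud, database, devops, backend, Linux} — every skill.
No 2 of the 6 candidates cover everything (all 15 pairs fall short), so 3 is minimum.

3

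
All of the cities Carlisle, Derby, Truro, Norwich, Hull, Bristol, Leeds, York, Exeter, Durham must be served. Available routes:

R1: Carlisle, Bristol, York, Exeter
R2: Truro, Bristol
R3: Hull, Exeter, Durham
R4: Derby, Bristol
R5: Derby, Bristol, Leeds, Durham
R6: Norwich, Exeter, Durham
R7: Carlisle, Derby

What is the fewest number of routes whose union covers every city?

5

R1, R2, R3, R5, R6 together cover {Carlisle, Derby, Truro, Norwich, Hull, Bristol, Leeds, York, Exeter, Durham} — every city.
No 4 of the 7 routes cover everything (all 35 size-4 selections fall short), so 5 is minimum.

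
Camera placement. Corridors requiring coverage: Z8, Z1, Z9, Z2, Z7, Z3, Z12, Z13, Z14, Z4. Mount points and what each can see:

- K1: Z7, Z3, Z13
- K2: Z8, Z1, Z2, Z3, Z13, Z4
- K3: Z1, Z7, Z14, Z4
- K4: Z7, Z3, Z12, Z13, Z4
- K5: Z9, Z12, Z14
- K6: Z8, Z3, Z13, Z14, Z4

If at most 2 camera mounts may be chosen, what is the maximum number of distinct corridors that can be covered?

Choosing K2, K5 covers {Z8, Z1, Z9, Z2, Z3, Z12, Z13, Z14, Z4} — 9 corridors.
No choice of 2 camera mounts does better; here Z7 is left uncovered.

9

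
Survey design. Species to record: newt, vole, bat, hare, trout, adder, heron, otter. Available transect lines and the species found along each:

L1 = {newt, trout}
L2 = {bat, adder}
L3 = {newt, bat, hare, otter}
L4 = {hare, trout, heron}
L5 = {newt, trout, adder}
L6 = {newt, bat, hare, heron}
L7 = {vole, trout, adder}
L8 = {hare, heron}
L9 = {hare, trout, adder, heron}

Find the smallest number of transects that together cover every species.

3

L3, L4, L7 together cover {newt, vole, bat, hare, trout, adder, heron, otter} — every species.
No 2 of the 9 transects cover everything (all 36 pairs fall short), so 3 is minimum.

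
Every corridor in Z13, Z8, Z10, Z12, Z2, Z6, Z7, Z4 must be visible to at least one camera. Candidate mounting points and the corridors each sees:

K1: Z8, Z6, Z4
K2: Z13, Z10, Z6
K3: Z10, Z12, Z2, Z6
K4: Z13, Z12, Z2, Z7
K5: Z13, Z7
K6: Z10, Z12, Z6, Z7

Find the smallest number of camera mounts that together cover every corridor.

3

K1, K2, K4 together cover {Z13, Z8, Z10, Z12, Z2, Z6, Z7, Z4} — every corridor.
No 2 of the 6 camera mounts cover everything (all 15 pairs fall short), so 3 is minimum.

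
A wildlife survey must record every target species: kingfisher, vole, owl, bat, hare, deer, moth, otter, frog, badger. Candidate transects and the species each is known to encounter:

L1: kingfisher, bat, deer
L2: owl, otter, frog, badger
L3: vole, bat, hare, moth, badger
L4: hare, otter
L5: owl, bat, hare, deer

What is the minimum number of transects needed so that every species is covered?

3

L1, L2, L3 together cover {kingfisher, vole, owl, bat, hare, deer, moth, otter, frog, badger} — every species.
No 2 of the 5 transects cover everything (all 10 pairs fall short), so 3 is minimum.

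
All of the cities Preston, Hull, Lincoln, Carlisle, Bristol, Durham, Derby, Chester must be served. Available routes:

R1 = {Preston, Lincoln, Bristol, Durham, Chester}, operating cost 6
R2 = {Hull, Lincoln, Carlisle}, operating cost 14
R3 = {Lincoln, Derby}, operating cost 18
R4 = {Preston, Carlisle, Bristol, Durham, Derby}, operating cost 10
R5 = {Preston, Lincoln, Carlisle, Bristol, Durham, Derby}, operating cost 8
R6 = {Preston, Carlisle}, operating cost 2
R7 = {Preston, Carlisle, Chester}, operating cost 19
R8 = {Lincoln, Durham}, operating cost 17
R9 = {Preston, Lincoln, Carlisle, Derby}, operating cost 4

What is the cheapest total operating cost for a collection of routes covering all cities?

R1, R2, R9 cover every city at operating cost 6 + 14 + 4 = 24.
Any cover uses at least 3 routes; among all covering selections none totals below 24.
Greedy by coverage-per-operating cost would pick R6, R1, R9, R2 for 26 — worse than the optimum 24.

24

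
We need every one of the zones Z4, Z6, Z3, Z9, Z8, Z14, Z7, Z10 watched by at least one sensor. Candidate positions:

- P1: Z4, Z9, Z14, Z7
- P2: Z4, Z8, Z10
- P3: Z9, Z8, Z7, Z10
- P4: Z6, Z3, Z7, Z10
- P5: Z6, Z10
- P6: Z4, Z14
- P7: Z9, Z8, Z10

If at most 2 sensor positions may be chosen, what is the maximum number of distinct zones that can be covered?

Choosing P1, P4 covers {Z4, Z6, Z3, Z9, Z14, Z7, Z10} — 7 zones.
No choice of 2 sensor positions does better; here Z8 is left uncovered.

7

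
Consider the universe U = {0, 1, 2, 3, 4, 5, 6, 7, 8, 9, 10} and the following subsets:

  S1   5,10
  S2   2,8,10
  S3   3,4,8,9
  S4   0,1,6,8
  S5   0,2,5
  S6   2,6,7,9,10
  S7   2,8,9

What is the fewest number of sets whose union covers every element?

S1, S3, S4, S6 together cover {0, 1, 2, 3, 4, 5, 6, 7, 8, 9, 10} — every element.
No 3 of the 7 sets cover everything (all 35 triples fall short), so 4 is minimum.

4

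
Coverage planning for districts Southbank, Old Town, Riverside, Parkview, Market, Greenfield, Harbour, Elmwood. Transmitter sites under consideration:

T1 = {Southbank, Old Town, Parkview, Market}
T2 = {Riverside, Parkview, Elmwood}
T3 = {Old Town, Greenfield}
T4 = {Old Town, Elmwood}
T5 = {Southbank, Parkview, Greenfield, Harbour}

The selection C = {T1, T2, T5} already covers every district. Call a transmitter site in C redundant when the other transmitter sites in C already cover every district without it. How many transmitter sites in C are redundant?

0

Drop T1: Old Town, Market uncovered — not redundant.
Drop T2: Riverside, Elmwood uncovered — not redundant.
Drop T5: Greenfield, Harbour uncovered — not redundant.
None of the transmitter sites in C is redundant.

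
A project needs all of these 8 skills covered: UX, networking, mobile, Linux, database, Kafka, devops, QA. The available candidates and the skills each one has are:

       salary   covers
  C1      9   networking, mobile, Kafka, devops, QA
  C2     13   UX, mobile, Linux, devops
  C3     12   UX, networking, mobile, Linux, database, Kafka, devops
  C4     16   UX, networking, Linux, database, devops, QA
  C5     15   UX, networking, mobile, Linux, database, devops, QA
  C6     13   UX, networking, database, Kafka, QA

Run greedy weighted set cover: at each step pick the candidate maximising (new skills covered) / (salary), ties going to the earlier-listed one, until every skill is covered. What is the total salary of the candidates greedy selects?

21

Pick 1: C3 adds 7 new (UX, networking, mobile, Linux, database, Kafka, devops) at salary 12 (ratio 7/12).
Pick 2: C1 adds 1 new (QA) at salary 9 (ratio 1/9).
Greedy total salary: 12 + 9 = 21.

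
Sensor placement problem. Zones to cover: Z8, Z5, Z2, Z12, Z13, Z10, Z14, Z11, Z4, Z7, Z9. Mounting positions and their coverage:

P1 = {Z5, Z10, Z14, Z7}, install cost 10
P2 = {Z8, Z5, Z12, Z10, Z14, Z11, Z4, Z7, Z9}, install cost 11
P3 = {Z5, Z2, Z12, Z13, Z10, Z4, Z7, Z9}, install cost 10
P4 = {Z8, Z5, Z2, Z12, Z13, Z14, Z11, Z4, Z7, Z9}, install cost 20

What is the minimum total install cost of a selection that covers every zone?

21

P2, P3 cover every zone at install cost 11 + 10 = 21.
Any cover uses at least 2 sensor positions; among all covering selections none totals below 21.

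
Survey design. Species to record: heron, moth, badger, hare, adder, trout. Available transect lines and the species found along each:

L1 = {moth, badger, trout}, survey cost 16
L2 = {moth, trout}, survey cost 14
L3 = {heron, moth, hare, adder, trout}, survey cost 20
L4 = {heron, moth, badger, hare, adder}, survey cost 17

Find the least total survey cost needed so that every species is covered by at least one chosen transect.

31

L2, L4 cover every species at survey cost 14 + 17 = 31.
Any cover uses at least 2 transects; among all covering selections none totals below 31.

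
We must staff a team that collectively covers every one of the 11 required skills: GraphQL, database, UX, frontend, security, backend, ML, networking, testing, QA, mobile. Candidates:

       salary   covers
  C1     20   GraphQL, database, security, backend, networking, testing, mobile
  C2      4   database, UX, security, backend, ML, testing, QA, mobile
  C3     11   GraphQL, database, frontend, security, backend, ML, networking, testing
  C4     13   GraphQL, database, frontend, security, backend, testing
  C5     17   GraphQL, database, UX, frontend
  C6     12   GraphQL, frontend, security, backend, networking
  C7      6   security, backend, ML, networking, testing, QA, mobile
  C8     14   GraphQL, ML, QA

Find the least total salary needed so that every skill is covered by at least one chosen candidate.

C2, C3 cover every skill at salary 4 + 11 = 15.
Any cover uses at least 2 candidates; among all covering selections none totals below 15.

15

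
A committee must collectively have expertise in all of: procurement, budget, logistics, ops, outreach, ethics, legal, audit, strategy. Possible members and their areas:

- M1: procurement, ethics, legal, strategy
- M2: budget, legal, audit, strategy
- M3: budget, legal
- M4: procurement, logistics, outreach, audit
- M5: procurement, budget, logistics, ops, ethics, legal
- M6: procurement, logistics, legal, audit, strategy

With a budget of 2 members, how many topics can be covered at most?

Choosing M2, M5 covers {procurement, budget, logistics, ops, ethics, legal, audit, strategy} — 8 topics.
No choice of 2 members does better; here outreach is left uncovered.

8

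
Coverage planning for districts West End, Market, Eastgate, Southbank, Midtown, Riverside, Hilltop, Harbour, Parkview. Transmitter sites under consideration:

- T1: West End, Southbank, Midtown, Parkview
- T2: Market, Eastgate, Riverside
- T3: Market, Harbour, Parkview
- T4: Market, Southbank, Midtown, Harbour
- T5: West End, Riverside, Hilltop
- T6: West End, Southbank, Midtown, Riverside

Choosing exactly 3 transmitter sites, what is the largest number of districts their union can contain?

8

Choosing T1, T2, T3 covers {West End, Market, Eastgate, Southbank, Midtown, Riverside, Harbour, Parkview} — 8 districts.
No choice of 3 transmitter sites does better; here Hilltop is left uncovered.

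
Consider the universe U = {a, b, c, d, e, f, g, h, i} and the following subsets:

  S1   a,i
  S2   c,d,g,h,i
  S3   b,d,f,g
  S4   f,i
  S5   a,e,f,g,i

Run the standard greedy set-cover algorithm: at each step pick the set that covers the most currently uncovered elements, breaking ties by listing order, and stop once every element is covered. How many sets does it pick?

3

Pick 1: S2 covers 5 new elements (c, d, g, h, i).
Pick 2: S5 covers 3 new elements (a, e, f).
Pick 3: S3 covers 1 new elements (b).
Greedy uses 3 sets.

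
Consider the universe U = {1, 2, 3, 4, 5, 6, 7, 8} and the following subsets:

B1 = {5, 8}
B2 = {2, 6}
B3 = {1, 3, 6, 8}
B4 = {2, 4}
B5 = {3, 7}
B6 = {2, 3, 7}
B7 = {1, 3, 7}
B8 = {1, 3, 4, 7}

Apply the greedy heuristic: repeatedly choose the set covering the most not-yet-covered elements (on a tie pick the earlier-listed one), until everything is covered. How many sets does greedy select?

Pick 1: B3 covers 4 new elements (1, 3, 6, 8).
Pick 2: B4 covers 2 new elements (2, 4).
Pick 3: B1 covers 1 new elements (5).
Pick 4: B5 covers 1 new elements (7).
Greedy uses 4 sets. (The true minimum is 3.)

4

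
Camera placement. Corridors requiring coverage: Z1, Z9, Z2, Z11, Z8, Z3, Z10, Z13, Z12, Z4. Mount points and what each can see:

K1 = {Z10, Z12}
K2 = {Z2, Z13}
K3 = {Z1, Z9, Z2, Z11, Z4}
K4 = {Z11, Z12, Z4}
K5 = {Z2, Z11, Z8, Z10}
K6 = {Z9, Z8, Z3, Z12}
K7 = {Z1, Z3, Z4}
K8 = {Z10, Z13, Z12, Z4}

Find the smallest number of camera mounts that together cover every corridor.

K3, K6, K8 together cover {Z1, Z9, Z2, Z11, Z8, Z3, Z10, Z13, Z12, Z4} — every corridor.
No 2 of the 8 camera mounts cover everything (all 28 pairs fall short), so 3 is minimum.

3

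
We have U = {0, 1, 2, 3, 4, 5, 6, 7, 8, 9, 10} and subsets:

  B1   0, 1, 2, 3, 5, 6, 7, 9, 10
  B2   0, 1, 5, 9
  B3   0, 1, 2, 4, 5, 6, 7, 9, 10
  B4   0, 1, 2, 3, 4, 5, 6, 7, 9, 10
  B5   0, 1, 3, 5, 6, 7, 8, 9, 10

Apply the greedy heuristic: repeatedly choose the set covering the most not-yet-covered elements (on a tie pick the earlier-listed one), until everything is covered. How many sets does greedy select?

Pick 1: B4 covers 10 new elements (0, 1, 2, 3, 4, 5, 6, 7, 9, 10).
Pick 2: B5 covers 1 new elements (8).
Greedy uses 2 sets.

2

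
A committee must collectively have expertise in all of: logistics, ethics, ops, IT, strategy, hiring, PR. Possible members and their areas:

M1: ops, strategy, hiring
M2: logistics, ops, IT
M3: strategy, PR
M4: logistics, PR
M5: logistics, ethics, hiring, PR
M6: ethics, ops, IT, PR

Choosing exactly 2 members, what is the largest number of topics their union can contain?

6

Choosing M1, M5 covers {logistics, ethics, ops, strategy, hiring, PR} — 6 topics.
No choice of 2 members does better; here IT is left uncovered.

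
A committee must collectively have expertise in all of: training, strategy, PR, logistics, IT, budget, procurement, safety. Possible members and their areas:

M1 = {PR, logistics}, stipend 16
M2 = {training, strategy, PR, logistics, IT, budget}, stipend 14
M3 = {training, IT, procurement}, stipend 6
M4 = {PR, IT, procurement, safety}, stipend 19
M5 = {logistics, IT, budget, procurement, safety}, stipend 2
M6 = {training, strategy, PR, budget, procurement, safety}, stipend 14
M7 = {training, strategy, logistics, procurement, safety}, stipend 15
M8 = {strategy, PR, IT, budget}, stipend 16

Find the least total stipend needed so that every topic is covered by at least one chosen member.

16

M2, M5 cover every topic at stipend 14 + 2 = 16.
Any cover uses at least 2 members; among all covering selections none totals below 16.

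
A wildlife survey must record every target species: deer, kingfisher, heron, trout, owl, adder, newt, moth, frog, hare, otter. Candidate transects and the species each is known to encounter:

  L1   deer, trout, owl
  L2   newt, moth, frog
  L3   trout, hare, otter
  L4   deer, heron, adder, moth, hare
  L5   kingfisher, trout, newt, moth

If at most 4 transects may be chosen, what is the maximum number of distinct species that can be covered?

Choosing L1, L2, L3, L4 covers {deer, heron, trout, owl, adder, newt, moth, frog, hare, otter} — 10 species.
No choice of 4 transects does better; here kingfisher is left uncovered.

10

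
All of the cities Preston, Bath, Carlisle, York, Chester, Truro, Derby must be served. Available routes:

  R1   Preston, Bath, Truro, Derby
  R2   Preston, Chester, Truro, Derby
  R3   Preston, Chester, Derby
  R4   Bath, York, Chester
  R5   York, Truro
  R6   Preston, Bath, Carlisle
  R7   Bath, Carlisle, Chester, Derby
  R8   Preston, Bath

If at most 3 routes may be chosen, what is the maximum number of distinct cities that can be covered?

7

Choosing R1, R4, R6 covers {Preston, Bath, Carlisle, York, Chester, Truro, Derby} — 7 cities.
That is all 7 cities.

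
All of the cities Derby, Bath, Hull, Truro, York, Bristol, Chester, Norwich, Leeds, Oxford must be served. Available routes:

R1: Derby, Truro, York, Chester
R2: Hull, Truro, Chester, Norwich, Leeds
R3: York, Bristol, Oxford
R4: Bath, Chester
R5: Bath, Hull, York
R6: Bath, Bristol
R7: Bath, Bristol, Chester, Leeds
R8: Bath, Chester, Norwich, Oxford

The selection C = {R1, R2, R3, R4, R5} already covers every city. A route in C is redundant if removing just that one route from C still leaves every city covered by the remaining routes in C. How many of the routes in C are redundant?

2

Drop R1: Derby uncovered — not redundant.
Drop R2: Norwich, Leeds uncovered — not redundant.
Drop R3: Bristol, Oxford uncovered — not redundant.
Drop R4: the rest still cover every city — redundant.
Drop R5: the rest still cover every city — redundant.
2 redundant: R4, R5.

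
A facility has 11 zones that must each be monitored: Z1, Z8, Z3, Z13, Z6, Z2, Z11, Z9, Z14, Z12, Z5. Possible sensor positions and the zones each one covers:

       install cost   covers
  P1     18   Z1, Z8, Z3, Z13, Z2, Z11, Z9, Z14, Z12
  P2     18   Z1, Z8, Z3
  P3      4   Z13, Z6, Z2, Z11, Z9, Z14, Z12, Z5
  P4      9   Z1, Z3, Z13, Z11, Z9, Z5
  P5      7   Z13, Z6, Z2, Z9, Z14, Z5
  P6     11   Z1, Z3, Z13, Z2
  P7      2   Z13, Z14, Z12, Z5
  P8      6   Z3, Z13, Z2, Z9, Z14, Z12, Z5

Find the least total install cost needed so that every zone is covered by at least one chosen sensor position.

22

P1, P3 cover every zone at install cost 18 + 4 = 22.
Any cover uses at least 2 sensor positions; among all covering selections none totals below 22.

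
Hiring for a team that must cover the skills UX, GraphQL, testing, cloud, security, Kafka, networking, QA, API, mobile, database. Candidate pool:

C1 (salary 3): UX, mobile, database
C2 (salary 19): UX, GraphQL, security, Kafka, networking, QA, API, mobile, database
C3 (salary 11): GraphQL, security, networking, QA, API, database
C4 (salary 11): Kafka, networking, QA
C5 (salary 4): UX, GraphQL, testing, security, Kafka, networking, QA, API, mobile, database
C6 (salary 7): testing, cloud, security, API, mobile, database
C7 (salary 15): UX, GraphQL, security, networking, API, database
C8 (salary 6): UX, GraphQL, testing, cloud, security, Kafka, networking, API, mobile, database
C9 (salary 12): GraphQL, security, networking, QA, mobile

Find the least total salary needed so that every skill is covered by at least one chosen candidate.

C5, C8 cover every skill at salary 4 + 6 = 10.
Any cover uses at least 2 candidates; among all covering selections none totals below 10.

10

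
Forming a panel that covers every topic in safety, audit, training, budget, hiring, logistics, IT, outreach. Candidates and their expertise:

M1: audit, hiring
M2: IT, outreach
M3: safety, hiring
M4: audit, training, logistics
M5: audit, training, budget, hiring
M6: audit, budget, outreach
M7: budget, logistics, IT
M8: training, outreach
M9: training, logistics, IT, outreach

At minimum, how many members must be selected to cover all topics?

M3, M5, M9 together cover {safety, audit, training, budget, hiring, logistics, IT, outreach} — every topic.
No 2 of the 9 members cover everything (all 36 pairs fall short), so 3 is minimum.

3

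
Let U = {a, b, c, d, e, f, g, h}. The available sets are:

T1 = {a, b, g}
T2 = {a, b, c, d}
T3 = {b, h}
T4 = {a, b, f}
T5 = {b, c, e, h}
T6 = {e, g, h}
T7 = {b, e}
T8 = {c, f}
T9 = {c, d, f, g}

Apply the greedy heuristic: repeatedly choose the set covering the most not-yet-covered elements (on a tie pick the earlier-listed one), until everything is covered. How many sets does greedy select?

Pick 1: T2 covers 4 new elements (a, b, c, d).
Pick 2: T6 covers 3 new elements (e, g, h).
Pick 3: T4 covers 1 new elements (f).
Greedy uses 3 sets.

3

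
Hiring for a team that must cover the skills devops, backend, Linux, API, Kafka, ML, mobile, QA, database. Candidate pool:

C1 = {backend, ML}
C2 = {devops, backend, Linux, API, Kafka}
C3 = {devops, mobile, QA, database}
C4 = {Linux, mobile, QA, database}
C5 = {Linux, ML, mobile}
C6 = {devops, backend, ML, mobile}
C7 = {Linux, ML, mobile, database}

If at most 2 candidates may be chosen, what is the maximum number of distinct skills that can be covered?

Choosing C2, C3 covers {devops, backend, Linux, API, Kafka, mobile, QA, database} — 8 skills.
No choice of 2 candidates does better; here ML is left uncovered.

8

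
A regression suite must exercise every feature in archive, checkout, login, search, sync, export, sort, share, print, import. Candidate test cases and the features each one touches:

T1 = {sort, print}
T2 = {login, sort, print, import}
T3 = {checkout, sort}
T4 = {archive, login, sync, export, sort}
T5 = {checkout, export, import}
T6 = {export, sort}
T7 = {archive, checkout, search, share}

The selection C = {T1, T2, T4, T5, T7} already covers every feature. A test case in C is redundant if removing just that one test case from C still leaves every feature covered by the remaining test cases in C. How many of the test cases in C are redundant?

Drop T1: the rest still cover every feature — redundant.
Drop T2: the rest still cover every feature — redundant.
Drop T4: sync uncovered — not redundant.
Drop T5: the rest still cover every feature — redundant.
Drop T7: search, share uncovered — not redundant.
3 redundant: T1, T2, T5.

3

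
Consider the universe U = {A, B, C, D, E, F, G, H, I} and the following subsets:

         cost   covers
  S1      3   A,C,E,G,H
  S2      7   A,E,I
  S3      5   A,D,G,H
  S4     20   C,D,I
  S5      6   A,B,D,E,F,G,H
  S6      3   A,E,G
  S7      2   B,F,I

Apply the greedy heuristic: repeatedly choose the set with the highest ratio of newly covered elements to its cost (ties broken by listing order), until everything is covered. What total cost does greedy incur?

Pick 1: S1 adds 5 new (A, C, E, G, H) at cost 3 (ratio 5/3).
Pick 2: S7 adds 3 new (B, F, I) at cost 2 (ratio 3/2).
Pick 3: S3 adds 1 new (D) at cost 5 (ratio 1/5).
Greedy total cost: 3 + 2 + 5 = 10.

10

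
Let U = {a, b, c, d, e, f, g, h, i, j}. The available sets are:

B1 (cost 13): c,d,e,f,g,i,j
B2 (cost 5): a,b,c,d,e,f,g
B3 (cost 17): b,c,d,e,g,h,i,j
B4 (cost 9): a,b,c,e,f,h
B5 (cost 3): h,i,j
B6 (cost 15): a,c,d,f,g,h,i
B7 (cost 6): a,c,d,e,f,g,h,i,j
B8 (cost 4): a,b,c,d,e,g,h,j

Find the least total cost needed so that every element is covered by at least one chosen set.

8

B2, B5 cover every element at cost 5 + 3 = 8.
Any cover uses at least 2 sets; among all covering selections none totals below 8.
Greedy by coverage-per-cost would pick B8, B5, B2 for 12 — worse than the optimum 8.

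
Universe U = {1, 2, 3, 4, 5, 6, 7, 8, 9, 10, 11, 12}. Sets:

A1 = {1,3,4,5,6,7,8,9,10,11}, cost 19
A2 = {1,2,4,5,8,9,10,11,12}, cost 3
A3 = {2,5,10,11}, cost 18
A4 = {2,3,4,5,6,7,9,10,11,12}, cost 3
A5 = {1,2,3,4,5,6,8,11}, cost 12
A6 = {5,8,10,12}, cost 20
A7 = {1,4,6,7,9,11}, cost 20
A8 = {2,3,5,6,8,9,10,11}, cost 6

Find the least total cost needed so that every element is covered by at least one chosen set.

6

A2, A4 cover every element at cost 3 + 3 = 6.
Any cover uses at least 2 sets; among all covering selections none totals below 6.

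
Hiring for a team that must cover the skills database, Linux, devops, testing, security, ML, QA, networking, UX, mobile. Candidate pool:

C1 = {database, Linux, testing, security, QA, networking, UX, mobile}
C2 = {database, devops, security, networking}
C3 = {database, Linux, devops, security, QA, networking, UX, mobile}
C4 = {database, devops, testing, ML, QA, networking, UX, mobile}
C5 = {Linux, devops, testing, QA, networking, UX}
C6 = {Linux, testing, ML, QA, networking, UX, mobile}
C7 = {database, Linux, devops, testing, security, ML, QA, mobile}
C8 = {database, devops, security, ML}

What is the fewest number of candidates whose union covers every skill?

C1, C4 together cover {database, Linux, devops, testing, security, ML, QA, networking, UX, mobile} — every skill.
No single candidate contains all 10 skills, so 2 is optimal.

2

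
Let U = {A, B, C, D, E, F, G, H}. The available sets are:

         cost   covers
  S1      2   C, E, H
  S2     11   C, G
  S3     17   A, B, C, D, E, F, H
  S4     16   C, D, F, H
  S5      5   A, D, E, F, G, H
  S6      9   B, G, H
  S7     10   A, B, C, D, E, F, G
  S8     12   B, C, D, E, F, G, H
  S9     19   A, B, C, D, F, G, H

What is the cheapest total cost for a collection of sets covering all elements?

S1, S7 cover every element at cost 2 + 10 = 12.
Any cover uses at least 2 sets; among all covering selections none totals below 12.
Greedy by coverage-per-cost would pick S1, S5, S6 for 16 — worse than the optimum 12.

12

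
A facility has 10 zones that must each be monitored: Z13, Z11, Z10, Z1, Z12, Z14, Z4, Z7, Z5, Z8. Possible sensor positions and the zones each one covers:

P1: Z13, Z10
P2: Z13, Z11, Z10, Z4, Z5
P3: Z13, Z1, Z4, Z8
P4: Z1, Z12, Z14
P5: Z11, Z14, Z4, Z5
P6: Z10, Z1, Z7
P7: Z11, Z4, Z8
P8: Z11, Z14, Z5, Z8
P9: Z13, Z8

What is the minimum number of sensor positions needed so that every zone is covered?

4

P2, P3, P4, P6 together cover {Z13, Z11, Z10, Z1, Z12, Z14, Z4, Z7, Z5, Z8} — every zone.
No 3 of the 9 sensor positions cover everything (all 84 triples fall short), so 4 is minimum.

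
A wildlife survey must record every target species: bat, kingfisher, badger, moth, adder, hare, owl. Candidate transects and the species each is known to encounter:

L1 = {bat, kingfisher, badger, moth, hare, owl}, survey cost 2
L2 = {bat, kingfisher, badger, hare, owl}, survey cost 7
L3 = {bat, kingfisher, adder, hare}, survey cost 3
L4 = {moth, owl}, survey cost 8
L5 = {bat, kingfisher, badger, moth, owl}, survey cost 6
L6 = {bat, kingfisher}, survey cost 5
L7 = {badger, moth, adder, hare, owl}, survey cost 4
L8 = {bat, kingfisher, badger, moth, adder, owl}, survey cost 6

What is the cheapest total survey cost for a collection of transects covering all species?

L1, L3 cover every species at survey cost 2 + 3 = 5.
Any cover uses at least 2 transects; among all covering selections none totals below 5.

5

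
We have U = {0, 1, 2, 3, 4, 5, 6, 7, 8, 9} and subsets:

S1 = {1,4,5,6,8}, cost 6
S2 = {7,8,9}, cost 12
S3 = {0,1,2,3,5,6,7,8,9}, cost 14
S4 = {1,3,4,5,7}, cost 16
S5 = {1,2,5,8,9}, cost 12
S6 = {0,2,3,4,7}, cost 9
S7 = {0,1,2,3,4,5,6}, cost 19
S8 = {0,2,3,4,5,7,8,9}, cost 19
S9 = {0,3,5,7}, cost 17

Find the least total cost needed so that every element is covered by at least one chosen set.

S1, S3 cover every element at cost 6 + 14 = 20.
Any cover uses at least 2 sets; among all covering selections none totals below 20.

20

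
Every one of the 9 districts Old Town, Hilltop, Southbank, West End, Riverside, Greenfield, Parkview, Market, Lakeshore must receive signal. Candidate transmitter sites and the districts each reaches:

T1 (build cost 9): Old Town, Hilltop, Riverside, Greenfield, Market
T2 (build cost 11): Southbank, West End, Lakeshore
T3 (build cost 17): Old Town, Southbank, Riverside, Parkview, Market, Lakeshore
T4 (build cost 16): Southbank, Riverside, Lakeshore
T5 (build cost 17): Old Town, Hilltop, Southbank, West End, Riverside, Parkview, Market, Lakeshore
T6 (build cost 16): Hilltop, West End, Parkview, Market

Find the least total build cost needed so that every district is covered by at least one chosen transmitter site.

26

T1, T5 cover every district at build cost 9 + 17 = 26.
Any cover uses at least 2 transmitter sites; among all covering selections none totals below 26.
Greedy by coverage-per-build cost would pick T1, T2, T6 for 36 — worse than the optimum 26.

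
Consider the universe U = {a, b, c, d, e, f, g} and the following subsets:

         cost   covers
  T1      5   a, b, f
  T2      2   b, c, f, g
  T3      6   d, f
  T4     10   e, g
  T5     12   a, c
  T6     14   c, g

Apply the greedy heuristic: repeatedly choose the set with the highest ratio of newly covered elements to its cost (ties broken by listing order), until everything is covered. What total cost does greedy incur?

23

Pick 1: T2 adds 4 new (b, c, f, g) at cost 2 (ratio 4/2).
Pick 2: T1 adds 1 new (a) at cost 5 (ratio 1/5).
Pick 3: T3 adds 1 new (d) at cost 6 (ratio 1/6).
Pick 4: T4 adds 1 new (e) at cost 10 (ratio 1/10).
Greedy total cost: 2 + 5 + 6 + 10 = 23.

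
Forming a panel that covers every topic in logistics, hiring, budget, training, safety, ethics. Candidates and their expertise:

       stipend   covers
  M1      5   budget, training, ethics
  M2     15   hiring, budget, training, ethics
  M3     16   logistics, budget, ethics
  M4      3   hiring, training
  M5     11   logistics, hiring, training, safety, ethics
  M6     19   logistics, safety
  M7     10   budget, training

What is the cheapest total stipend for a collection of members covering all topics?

M1, M5 cover every topic at stipend 5 + 11 = 16.
Any cover uses at least 2 members; among all covering selections none totals below 16.
Greedy by coverage-per-stipend would pick M4, M1, M5 for 19 — worse than the optimum 16.

16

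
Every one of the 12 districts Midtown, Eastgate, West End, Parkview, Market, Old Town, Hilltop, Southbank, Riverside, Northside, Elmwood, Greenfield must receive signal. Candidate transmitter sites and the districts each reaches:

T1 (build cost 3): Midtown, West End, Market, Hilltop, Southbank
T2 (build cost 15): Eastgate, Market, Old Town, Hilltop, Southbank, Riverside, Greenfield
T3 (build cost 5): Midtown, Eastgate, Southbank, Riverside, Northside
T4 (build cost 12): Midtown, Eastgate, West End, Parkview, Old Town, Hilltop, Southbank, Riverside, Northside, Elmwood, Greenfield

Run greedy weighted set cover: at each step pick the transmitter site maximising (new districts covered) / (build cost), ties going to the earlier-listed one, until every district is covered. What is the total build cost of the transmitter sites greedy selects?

20

Pick 1: T1 adds 5 new (Midtown, West End, Market, Hilltop, Southbank) at build cost 3 (ratio 5/3).
Pick 2: T3 adds 3 new (Eastgate, Riverside, Northside) at build cost 5 (ratio 3/5).
Pick 3: T4 adds 4 new (Parkview, Old Town, Elmwood, Greenfield) at build cost 12 (ratio 4/12).
Greedy total build cost: 3 + 5 + 12 = 20. (The true optimum is 15, so greedy overshoots here.)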